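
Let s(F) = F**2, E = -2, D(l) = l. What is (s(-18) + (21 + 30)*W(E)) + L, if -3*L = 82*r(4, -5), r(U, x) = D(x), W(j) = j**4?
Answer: 3830/3 ≈ 1276.7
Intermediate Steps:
r(U, x) = x
L = 410/3 (L = -82*(-5)/3 = -1/3*(-410) = 410/3 ≈ 136.67)
(s(-18) + (21 + 30)*W(E)) + L = ((-18)**2 + (21 + 30)*(-2)**4) + 410/3 = (324 + 51*16) + 410/3 = (324 + 816) + 410/3 = 1140 + 410/3 = 3830/3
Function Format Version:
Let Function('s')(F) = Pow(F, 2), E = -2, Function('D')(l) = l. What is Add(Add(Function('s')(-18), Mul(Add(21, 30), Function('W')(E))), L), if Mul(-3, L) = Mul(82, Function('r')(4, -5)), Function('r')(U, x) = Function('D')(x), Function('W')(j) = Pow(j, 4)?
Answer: Rational(3830, 3) ≈ 1276.7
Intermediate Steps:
Function('r')(U, x) = x
L = Rational(410, 3) (L = Mul(Rational(-1, 3), Mul(82, -5)) = Mul(Rational(-1, 3), -410) = Rational(410, 3) ≈ 136.67)
Add(Add(Function('s')(-18), Mul(Add(21, 30), Function('W')(E))), L) = Add(Add(Pow(-18, 2), Mul(Add(21, 30), Pow(-2, 4))), Rational(410, 3)) = Add(Add(324, Mul(51, 16)), Rational(410, 3)) = Add(Add(324, 816), Rational(410, 3)) = Add(1140, Rational(410, 3)) = Rational(3830, 3)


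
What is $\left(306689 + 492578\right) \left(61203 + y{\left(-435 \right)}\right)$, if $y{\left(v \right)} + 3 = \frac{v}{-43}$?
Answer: $\frac{2103698718345}{43} \approx 4.8923 \cdot 10^{10}$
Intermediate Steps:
$y{\left(v \right)} = -3 - \frac{v}{43}$ ($y{\left(v \right)} = -3 + \frac{v}{-43} = -3 + v \left(- \frac{1}{43}\right) = -3 - \frac{v}{43}$)
$\left(306689 + 492578\right) \left(61203 + y{\left(-435 \right)}\right) = \left(306689 + 492578\right) \left(61203 - - \frac{306}{43}\right) = 799267 \left(61203 + \left(-3 + \frac{435}{43}\right)\right) = 799267 \left(61203 + \frac{306}{43}\right) = 799267 \cdot \frac{2632035}{43} = \frac{2103698718345}{43}$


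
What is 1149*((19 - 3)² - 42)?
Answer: 245886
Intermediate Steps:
1149*((19 - 3)² - 42) = 1149*(16² - 42) = 1149*(256 - 42) = 1149*214 = 245886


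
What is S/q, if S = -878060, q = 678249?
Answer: -878060/678249 ≈ -1.2946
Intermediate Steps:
S/q = -878060/678249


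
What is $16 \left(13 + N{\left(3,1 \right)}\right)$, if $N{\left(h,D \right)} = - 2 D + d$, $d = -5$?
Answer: $96$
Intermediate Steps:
$N{\left(h,D \right)} = -5 - 2 D$ ($N{\left(h,D \right)} = - 2 D - 5 = -5 - 2 D$)
$16 \left(13 + N{\left(3,1 \right)}\right) = 16 \left(13 - 7\right) = 16 \cdot 6 = 96$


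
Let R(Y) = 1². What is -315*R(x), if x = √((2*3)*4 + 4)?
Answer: -315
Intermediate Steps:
x = 2*√7 (x = √(6*4 + 4) = √(24 + 4) = √28 = 2*√7 ≈ 5.2915)
R(Y) = 1
-315*R(x) = -315*1 = -315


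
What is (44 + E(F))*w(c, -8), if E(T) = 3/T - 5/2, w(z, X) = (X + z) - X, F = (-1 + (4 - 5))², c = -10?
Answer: -845/2 ≈ -422.50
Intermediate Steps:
F = 4 (F = (-1 - 1)² = (-2)² = 4)
w(z, X) = z
E(T) = -5/2 + 3/T (E(T) = 3/T - 5*½ = 3/T - 5/2 = -5/2 + 3/T)
(44 + E(F))*w(c, -8) = (44 + (-5/2 + 3/4))*(-10) = (44 + (-5/2 + 3*(¼)))*(-10) = (44 + (-5/2 + ¾))*(-10) = (44 - 7/4)*(-10) = (169/4)*(-10) = -845/2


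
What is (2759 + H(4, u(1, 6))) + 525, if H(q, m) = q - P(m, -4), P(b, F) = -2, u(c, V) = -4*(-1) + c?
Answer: 3290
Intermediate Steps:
u(c, V) = 4 + c
H(q, m) = 2 + q (H(q, m) = q - 1*(-2) = q + 2 = 2 + q)
(2759 + H(4, u(1, 6))) + 525 = (2759 + (2 + 4)) + 525 = (2759 + 6) + 525 = 2765 + 525 = 3290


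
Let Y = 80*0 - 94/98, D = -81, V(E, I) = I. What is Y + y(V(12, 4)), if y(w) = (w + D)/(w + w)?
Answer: -4149/392 ≈ -10.584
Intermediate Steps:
y(w) = (-81 + w)/(2*w) (y(w) = (w - 81)/(w + w) = (-81 + w)/((2*w)) = (-81 + w)*(1/(2*w)) = (-81 + w)/(2*w))
Y = -47/49 (Y = 0 - 94*1/98 = 0 - 47/49 = -47/49 ≈ -0.95918)
Y + y(V(12, 4)) = -47/49 + (½)*(-81 + 4)/4 = -47/49 + (½)*(¼)*(-77) = -47/49 - 77/8 = -4149/392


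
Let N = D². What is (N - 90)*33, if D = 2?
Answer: -2838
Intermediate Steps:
N = 4 (N = 2² = 4)
(N - 90)*33 = (4 - 90)*33 = -86*33 = -2838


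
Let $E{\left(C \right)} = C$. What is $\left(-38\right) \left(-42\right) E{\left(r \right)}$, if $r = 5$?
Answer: $7980$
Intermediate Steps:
$\left(-38\right) \left(-42\right) E{\left(r \right)} = \left(-38\right) \left(-42\right) 5 = 1596 \cdot 5 = 7980$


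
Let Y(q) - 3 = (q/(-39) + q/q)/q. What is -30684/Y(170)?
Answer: -203434920/19759 ≈ -10296.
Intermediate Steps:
Y(q) = 3 + (1 - q/39)/q (Y(q) = 3 + (q/(-39) + q/q)/q = 3 + (q*(-1/39) + 1)/q = 3 + (-q/39 + 1)/q = 3 + (1 - q/39)/q)
-30684/Y(170) = -30684/(116/39 + 1/170) = -30684/19759/6630 = -30684*6630/19759 = -203434920/19759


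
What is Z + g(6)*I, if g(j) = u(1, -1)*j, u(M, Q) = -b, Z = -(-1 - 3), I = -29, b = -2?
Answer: -344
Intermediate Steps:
Z = 4 (Z = -1*(-4) = 4)
u(M, Q) = 2 (u(M, Q) = -1*(-2) = 2)
g(j) = 2*j
Z + g(6)*I = 4 + (2*6)*(-29) = 4 + 12*(-29) = 4 - 348 = -344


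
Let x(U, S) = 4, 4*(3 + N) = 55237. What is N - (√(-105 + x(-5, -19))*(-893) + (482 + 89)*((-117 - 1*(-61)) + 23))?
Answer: 130597/4 + 893*I*√101 ≈ 32649.0 + 8974.5*I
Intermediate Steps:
N = 55225/4 (N = -3 + (¼)*55237 = -3 + 55237/4 = 55225/4 ≈ 13806.)
N - (√(-105 + x(-5, -19))*(-893) + (482 + 89)*((-117 - 1*(-61)) + 23)) = 55225/4 - (√(-105 + 4)*(-893) + (482 + 89)*((-117 - 1*(-61)) + 23)) = 55225/4 - (√(-101)*(-893) + 571*((-117 + 61) + 23)) = 55225/4 - ((I*√101)*(-893) + 571*(-56 + 23)) = 55225/4 - (-893*I*√101 + 571*(-33)) = 55225/4 - (-893*I*√101 - 18843) = 55225/4 - (-18843 - 893*I*√101) = 55225/4 + (18843 + 893*I*√101) = 130597/4 + 893*I*√101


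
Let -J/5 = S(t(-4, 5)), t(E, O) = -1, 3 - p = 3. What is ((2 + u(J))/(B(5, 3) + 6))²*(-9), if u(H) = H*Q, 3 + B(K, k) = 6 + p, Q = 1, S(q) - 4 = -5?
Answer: -49/9 ≈ -5.4444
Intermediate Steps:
p = 0 (p = 3 - 1*3 = 3 - 3 = 0)
S(q) = -1 (S(q) = 4 - 5 = -1)
J = 5 (J = -5*(-1) = 5)
B(K, k) = 3 (B(K, k) = -3 + (6 + 0) = -3 + 6 = 3)
u(H) = H (u(H) = H*1 = H)
((2 + u(J))/(B(5, 3) + 6))²*(-9) = ((2 + 5)/(3 + 6))²*(-9) = (7/9)²*(-9) = (49/81)*(-9) = -49/9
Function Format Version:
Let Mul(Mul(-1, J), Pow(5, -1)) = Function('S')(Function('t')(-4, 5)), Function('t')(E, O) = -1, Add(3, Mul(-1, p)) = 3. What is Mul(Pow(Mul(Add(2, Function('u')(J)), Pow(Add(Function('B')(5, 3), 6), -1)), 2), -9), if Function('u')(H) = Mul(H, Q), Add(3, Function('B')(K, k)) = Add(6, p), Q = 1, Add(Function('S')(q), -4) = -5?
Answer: Rational(-49, 9) ≈ -5.4444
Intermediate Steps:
p = 0 (p = Add(3, Mul(-1, 3)) = Add(3, -3) = 0)
Function('S')(q) = -1 (Function('S')(q) = Add(4, -5) = -1)
J = 5 (J = Mul(-5, -1) = 5)
Function('B')(K, k) = 3 (Function('B')(K, k) = Add(-3, Add(6, 0)) = Add(-3, 6) = 3)
Function('u')(H) = H (Function('u')(H) = Mul(H, 1) = H)
Mul(Pow(Mul(Add(2, Function('u')(J)), Pow(Add(Function('B')(5, 3), 6), -1)), 2), -9) = Mul(Pow(Mul(Add(2, 5), Pow(Add(3, 6), -1)), 2), -9) = Mul(Pow(Mul(7, Pow(9, -1)), 2), -9) = Mul(Pow(Mul(7, Rational(1, 9)), 2), -9) = Mul(Pow(Rational(7, 9), 2), -9) = Mul(Rational(49, 81), -9) = Rational(-49, 9)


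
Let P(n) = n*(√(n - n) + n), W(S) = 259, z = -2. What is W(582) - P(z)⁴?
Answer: 3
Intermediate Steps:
P(n) = n² (P(n) = n*(√0 + n) = n*(0 + n) = n*n = n²)
W(582) - P(z)⁴ = 259 - ((-2)²)⁴ = 259 - 1*4⁴ = 259 - 1*256 = 259 - 256 = 3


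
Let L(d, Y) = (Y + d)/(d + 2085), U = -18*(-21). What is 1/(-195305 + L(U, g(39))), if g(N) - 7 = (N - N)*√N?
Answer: -2463/481035830 ≈ -5.1202e-6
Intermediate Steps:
g(N) = 7 (g(N) = 7 + (N - N)*√N = 7 + 0*√N = 7 + 0 = 7)
U = 378
L(d, Y) = (Y + d)/(2085 + d)
1/(-195305 + L(U, g(39))) = 1/(-195305 + (7 + 378)/(2085 + 378)) = 1/(-195305 + 385/2463) = 1/(-481035830/2463) = -2463/481035830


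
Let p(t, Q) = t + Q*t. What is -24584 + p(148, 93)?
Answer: -10672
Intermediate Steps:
-24584 + p(148, 93) = -24584 + 148*(1 + 93) = -24584 + 148*94 = -24584 + 13912 = -10672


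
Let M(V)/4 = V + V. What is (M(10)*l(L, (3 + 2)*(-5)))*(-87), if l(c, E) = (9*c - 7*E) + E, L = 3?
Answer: -1231920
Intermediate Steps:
M(V) = 8*V (M(V) = 4*(V + V) = 4*(2*V) = 8*V)
l(c, E) = -6*E + 9*c (l(c, E) = (-7*E + 9*c) + E = -6*E + 9*c)
(M(10)*l(L, (3 + 2)*(-5)))*(-87) = ((8*10)*(-6*(3 + 2)*(-5) + 9*3))*(-87) = (80*(-30*(-5) + 27))*(-87) = (80*(-6*(-25) + 27))*(-87) = (80*(150 + 27))*(-87) = (80*177)*(-87) = 14160*(-87) = -1231920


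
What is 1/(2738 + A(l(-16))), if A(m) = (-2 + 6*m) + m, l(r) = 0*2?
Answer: 1/2736 ≈ 0.00036550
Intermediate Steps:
l(r) = 0
A(m) = -2 + 7*m
1/(2738 + A(l(-16))) = 1/(2738 + (-2 + 7*0)) = 1/(2738 + (-2 + 0)) = 1/(2738 - 2) = 1/2736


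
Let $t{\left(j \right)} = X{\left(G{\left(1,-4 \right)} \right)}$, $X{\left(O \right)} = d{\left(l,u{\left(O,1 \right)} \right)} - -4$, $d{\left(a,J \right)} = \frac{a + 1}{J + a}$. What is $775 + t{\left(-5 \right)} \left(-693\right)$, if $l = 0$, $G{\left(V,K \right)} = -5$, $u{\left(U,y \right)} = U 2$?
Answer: $- \frac{19277}{10} \approx -1927.7$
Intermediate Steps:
$u{\left(U,y \right)} = 2 U$
$d{\left(a,J \right)} = \frac{1 + a}{J + a}$
$X{\left(O \right)} = 4 + \frac{1}{2 O}$ ($X{\left(O \right)} = \frac{1 + 0}{2 O + 0} - -4 = \frac{1}{2 O} 1 + 4 = \frac{1}{2 O} + 4 = 4 + \frac{1}{2 O}$)
$t{\left(j \right)} = \frac{39}{10}$ ($t{\left(j \right)} = 4 + \frac{1}{2 \left(-5\right)} = 4 + \frac{1}{2} \left(- \frac{1}{5}\right) = 4 - \frac{1}{10} = \frac{39}{10}$)
$775 + t{\left(-5 \right)} \left(-693\right) = 775 + \frac{39}{10} \left(-693\right) = 775 - \frac{27027}{10} = - \frac{19277}{10}$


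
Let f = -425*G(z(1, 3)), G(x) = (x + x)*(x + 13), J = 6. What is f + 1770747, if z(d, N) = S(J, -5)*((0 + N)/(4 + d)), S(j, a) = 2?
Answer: 1756263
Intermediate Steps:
z(d, N) = 2*N/(4 + d) (z(d, N) = 2*((0 + N)/(4 + d)) = 2*(N/(4 + d)) = 2*N/(4 + d))
G(x) = 2*x*(13 + x) (G(x) = (2*x)*(13 + x) = 2*x*(13 + x))
f = -14484 (f = -850*2*3/(4 + 1)*(13 + 2*3/(4 + 1)) = -850*2*3/5*(13 + 2*3/5) = -850*2*3*(⅕)*(13 + 2*3*(⅕)) = -850*6*(13 + 6/5)/5 = -850*6*71/(5*5) = -425*852/25 = -14484)
f + 1770747 = -14484 + 1770747 = 1756263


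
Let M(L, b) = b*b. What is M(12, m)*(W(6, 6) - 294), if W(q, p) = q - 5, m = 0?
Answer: 0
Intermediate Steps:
M(L, b) = b²
W(q, p) = -5 + q
M(12, m)*(W(6, 6) - 294) = 0²*((-5 + 6) - 294) = 0*(1 - 294) = 0*(-293) = 0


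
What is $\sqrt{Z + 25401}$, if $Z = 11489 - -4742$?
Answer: $4 \sqrt{2602} \approx 204.04$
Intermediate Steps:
$Z = 16231$ ($Z = 11489 + 4742 = 16231$)
$\sqrt{Z + 25401} = \sqrt{16231 + 25401} = \sqrt{41632} = 4 \sqrt{2602}$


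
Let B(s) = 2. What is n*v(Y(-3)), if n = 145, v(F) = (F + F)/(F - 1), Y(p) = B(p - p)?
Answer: 580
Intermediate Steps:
Y(p) = 2
v(F) = 2*F/(-1 + F) (v(F) = (2*F)/(-1 + F) = 2*F/(-1 + F))
n*v(Y(-3)) = 145*(2*2/(-1 + 2)) = 145*(2*2/1) = 145*(2*2*1) = 145*4 = 580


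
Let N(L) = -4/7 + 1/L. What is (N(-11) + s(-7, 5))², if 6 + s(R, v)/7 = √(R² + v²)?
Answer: 32289779/5929 - 6570*√74/11 ≈ 308.14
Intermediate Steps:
s(R, v) = -42 + 7*√(R² + v²)
N(L) = -4/7 + 1/L (N(L) = -4*⅐ + 1/L = -4/7 + 1/L)
(N(-11) + s(-7, 5))² = ((-4/7 + 1/(-11)) + (-42 + 7*√((-7)² + 5²)))² = ((-4/7 - 1/11) + (-42 + 7*√(49 + 25)))² = (-51/77 + (-42 + 7*√74))² = (-3285/77 + 7*√74)²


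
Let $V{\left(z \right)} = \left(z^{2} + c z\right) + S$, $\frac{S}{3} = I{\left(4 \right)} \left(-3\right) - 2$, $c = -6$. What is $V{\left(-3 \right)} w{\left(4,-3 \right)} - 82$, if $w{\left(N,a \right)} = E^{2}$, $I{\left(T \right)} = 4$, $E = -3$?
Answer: $-217$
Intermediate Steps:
$w{\left(N,a \right)} = 9$ ($w{\left(N,a \right)} = \left(-3\right)^{2} = 9$)
$S = -42$ ($S = 3 \left(4 \left(-3\right) - 2\right) = 3 \left(-12 - 2\right) = 3 \left(-14\right) = -42$)
$V{\left(z \right)} = -42 + z^{2} - 6 z$ ($V{\left(z \right)} = \left(z^{2} - 6 z\right) - 42 = -42 + z^{2} - 6 z$)
$V{\left(-3 \right)} w{\left(4,-3 \right)} - 82 = \left(-42 + \left(-3\right)^{2} - -18\right) 9 - 82 = \left(-42 + 9 + 18\right) 9 - 82 = \left(-15\right) 9 - 82 = -135 - 82 = -217$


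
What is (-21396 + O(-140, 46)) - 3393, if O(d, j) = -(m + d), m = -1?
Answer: -24648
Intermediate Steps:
O(d, j) = 1 - d (O(d, j) = -(-1 + d) = 1 - d)
(-21396 + O(-140, 46)) - 3393 = (-21396 + (1 - 1*(-140))) - 3393 = (-21396 + (1 + 140)) - 3393 = (-21396 + 141) - 3393 = -21255 - 3393 = -24648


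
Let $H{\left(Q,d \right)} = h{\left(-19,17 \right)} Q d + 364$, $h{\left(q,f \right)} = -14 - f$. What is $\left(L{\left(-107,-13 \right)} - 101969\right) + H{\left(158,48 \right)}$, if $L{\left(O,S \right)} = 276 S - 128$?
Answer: $-340425$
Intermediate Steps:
$L{\left(O,S \right)} = -128 + 276 S$
$H{\left(Q,d \right)} = 364 - 31 Q d$ ($H{\left(Q,d \right)} = \left(-14 - 17\right) Q d + 364 = - 31 Q d + 364 = 364 - 31 Q d$)
$\left(L{\left(-107,-13 \right)} - 101969\right) + H{\left(158,48 \right)} = \left(\left(-128 + 276 \left(-13\right)\right) - 101969\right) + \left(364 - 4898 \cdot 48\right) = \left(\left(-128 - 3588\right) - 101969\right) + \left(364 - 235104\right) = \left(-3716 - 101969\right) - 234740 = -105685 - 234740 = -340425$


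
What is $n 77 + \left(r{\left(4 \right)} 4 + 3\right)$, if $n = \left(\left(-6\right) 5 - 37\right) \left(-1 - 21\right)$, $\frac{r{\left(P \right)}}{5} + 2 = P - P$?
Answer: $113461$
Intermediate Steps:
$r{\left(P \right)} = -10$ ($r{\left(P \right)} = -10 + 5 \left(P - P\right) = -10 + 5 \cdot 0 = -10 + 0 = -10$)
$n = 1474$ ($n = \left(-30 - 37\right) \left(-22\right) = \left(-67\right) \left(-22\right) = 1474$)
$n 77 + \left(r{\left(4 \right)} 4 + 3\right) = 1474 \cdot 77 + \left(\left(-10\right) 4 + 3\right) = 113498 + \left(-40 + 3\right) = 113498 - 37 = 113461$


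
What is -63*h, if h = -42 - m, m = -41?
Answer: 63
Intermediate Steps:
h = -1 (h = -42 - 1*(-41) = -42 + 41 = -1)
-63*h = -63*(-1) = 63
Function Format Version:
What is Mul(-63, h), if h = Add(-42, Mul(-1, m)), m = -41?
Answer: 63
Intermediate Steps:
h = -1 (h = Add(-42, Mul(-1, -41)) = Add(-42, 41) = -1)
Mul(-63, h) = Mul(-63, -1) = 63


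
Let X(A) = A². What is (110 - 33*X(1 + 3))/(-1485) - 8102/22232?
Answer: -124477/1500660 ≈ -0.082948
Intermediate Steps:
(110 - 33*X(1 + 3))/(-1485) - 8102/22232 = (110 - 33*(1 + 3)²)/(-1485) - 8102/22232 = (110 - 33*4²)*(-1/1485) - 8102*1/22232 = (110 - 33*16)*(-1/1485) - 4051/11116 = (110 - 528)*(-1/1485) - 4051/11116 = -418*(-1/1485) - 4051/11116 = 38/135 - 4051/11116 = -124477/1500660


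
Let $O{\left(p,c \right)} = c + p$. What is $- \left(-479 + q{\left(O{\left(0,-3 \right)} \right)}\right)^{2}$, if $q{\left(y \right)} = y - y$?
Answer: $-229441$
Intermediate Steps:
$q{\left(y \right)} = 0$
$- \left(-479 + q{\left(O{\left(0,-3 \right)} \right)}\right)^{2} = - \left(-479 + 0\right)^{2} = - \left(-479\right)^{2} = \left(-1\right) 229441 = -229441$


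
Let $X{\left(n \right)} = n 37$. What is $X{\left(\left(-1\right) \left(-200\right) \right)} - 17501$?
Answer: $-10101$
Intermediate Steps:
$X{\left(n \right)} = 37 n$
$X{\left(\left(-1\right) \left(-200\right) \right)} - 17501 = 37 \left(\left(-1\right) \left(-200\right)\right) - 17501 = 37 \cdot 200 - 17501 = 7400 - 17501 = -10101$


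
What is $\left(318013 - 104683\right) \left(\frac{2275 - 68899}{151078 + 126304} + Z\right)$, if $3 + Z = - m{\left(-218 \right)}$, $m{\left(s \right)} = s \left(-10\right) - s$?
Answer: $- \frac{71045375871990}{138691} \approx -5.1226 \cdot 10^{8}$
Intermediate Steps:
$m{\left(s \right)} = - 11 s$ ($m{\left(s \right)} = - 10 s - s = - 11 s$)
$Z = -2401$ ($Z = -3 - \left(-11\right) \left(-218\right) = -3 - 2398 = -2401$)
$\left(318013 - 104683\right) \left(\frac{2275 - 68899}{151078 + 126304} + Z\right) = \left(318013 - 104683\right) \left(\frac{2275 - 68899}{151078 + 126304} - 2401\right) = 213330 \left(- \frac{66624}{277382} - 2401\right) = 213330 \left(\left(-66624\right) \frac{1}{277382} - 2401\right) = 213330 \left(- \frac{33312}{138691} - 2401\right) = 213330 \left(- \frac{333030403}{138691}\right) = - \frac{71045375871990}{138691}$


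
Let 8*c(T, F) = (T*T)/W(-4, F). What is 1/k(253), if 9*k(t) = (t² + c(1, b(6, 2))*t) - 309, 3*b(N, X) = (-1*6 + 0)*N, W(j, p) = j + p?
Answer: 1152/8153347 ≈ 0.00014129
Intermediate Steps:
b(N, X) = -2*N (b(N, X) = ((-1*6 + 0)*N)/3 = ((-6 + 0)*N)/3 = (-6*N)/3 = -2*N)
c(T, F) = T²/(8*(-4 + F)) (c(T, F) = ((T*T)/(-4 + F))/8 = (T²/(-4 + F))/8 = T²/(8*(-4 + F)))
k(t) = -103/3 - t/1152 + t²/9 (k(t) = ((t² + ((⅛)*1²/(-4 - 2*6))*t) - 309)/9 = ((t² + ((⅛)*1/(-4 - 12))*t) - 309)/9 = ((t² + ((⅛)*1/(-16))*t) - 309)/9 = ((t² + ((⅛)*1*(-1/16))*t) - 309)/9 = ((t² - t/128) - 309)/9 = (-309 + t² - t/128)/9 = -103/3 - t/1152 + t²/9)
1/k(253) = 1/(-103/3 - 1/1152*253 + (⅑)*253²) = 1/(-103/3 - 253/1152 + (⅑)*64009) = 1/(-103/3 - 253/1152 + 64009/9) = 1/(8153347/1152) = 1152/8153347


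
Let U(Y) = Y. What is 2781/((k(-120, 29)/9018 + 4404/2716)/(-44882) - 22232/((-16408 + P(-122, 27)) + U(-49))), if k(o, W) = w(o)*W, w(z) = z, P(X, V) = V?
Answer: 1046428388052325110/509144033028199 ≈ 2055.3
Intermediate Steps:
k(o, W) = W*o (k(o, W) = o*W = W*o)
2781/((k(-120, 29)/9018 + 4404/2716)/(-44882) - 22232/((-16408 + P(-122, 27)) + U(-49))) = 2781/(((29*(-120))/9018 + 4404/2716)/(-44882) - 22232/((-16408 + 27) - 49)) = 2781/((-3480*1/9018 + 4404*(1/2716))*(-1/44882) - 22232/(-16381 - 49)) = 2781/((-580/1503 + 1101/679)*(-1/44882) - 22232/(-16430)) = 2781/((1260983/1020537)*(-1/44882) - 22232*(-1/16430)) = 2781/(-1260983/45803741634 + 11116/8215) = 2781/(509144033028199/376277737523310) = 2781*(376277737523310/509144033028199) = 1046428388052325110/509144033028199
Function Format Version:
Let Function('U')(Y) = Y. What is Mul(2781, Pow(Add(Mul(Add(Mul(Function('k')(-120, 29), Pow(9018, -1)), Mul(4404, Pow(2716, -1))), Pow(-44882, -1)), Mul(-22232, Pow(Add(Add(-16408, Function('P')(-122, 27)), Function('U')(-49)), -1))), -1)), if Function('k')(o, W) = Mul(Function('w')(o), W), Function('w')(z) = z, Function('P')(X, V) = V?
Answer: Rational(1046428388052325110, 509144033028199) ≈ 2055.3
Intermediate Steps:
Function('k')(o, W) = Mul(W, o) (Function('k')(o, W) = Mul(o, W) = Mul(W, o))
Mul(2781, Pow(Add(Mul(Add(Mul(Function('k')(-120, 29), Pow(9018, -1)), Mul(4404, Pow(2716, -1))), Pow(-44882, -1)), Mul(-22232, Pow(Add(Add(-16408, Function('P')(-122, 27)), Function('U')(-49)), -1))), -1)) = Mul(2781, Pow(Add(Mul(Add(Mul(Mul(29, -120), Pow(9018, -1)), Mul(4404, Pow(2716, -1))), Pow(-44882, -1)), Mul(-22232, Pow(Add(Add(-16408, 27), -49), -1))), -1)) = Mul(2781, Pow(Add(Mul(Add(Mul(-3480, Rational(1, 9018)), Mul(4404, Rational(1, 2716))), Rational(-1, 44882)), Mul(-22232, Pow(Add(-16381, -49), -1))), -1)) = Mul(2781, Pow(Add(Mul(Add(Rational(-580, 1503), Rational(1101, 679)), Rational(-1, 44882)), Mul(-22232, Pow(-16430, -1))), -1)) = Mul(2781, Pow(Add(Mul(Rational(1260983, 1020537), Rational(-1, 44882)), Mul(-22232, Rational(-1, 16430))), -1)) = Mul(2781, Pow(Add(Rational(-1260983, 45803741634), Rational(11116, 8215)), -1)) = Mul(2781, Pow(Rational(509144033028199, 376277737523310), -1)) = Mul(2781, Rational(376277737523310, 509144033028199)) = Rational(1046428388052325110, 509144033028199)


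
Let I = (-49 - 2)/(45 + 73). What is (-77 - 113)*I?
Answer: 4845/59 ≈ 82.119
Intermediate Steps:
I = -51/118 ≈ -0.43220
(-77 - 113)*I = (-77 - 113)*(-51/118) = -190*(-51/118) = 4845/59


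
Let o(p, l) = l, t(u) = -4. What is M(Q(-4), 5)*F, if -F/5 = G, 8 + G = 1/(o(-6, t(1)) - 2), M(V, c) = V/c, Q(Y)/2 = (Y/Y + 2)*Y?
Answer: -196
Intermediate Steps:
Q(Y) = 6*Y (Q(Y) = 2*((Y/Y + 2)*Y) = 2*((1 + 2)*Y) = 2*(3*Y) = 6*Y)
G = -49/6 (G = -8 + 1/(-4 - 2) = -8 + 1/(-6) = -8 - 1/6 = -49/6 ≈ -8.1667)
F = 245/6 (F = -5*(-49/6) = 245/6 ≈ 40.833)
M(Q(-4), 5)*F = ((6*(-4))/5)*(245/6) = -24*1/5*(245/6) = -24/5*245/6 = -196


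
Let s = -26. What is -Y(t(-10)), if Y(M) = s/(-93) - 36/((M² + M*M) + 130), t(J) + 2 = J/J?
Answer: -7/1023 ≈ -0.0068426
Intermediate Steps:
t(J) = -1 (t(J) = -2 + J/J = -2 + 1 = -1)
Y(M) = 26/93 - 36/(130 + 2*M²) (Y(M) = -26/(-93) - 36/((M² + M*M) + 130) = -26*(-1/93) - 36/((M² + M²) + 130) = 26/93 - 36/(2*M² + 130) = 26/93 - 36/(130 + 2*M²))
-Y(t(-10)) = -2*(8 + 13*(-1)²)/(93*(65 + (-1)²)) = -2*(8 + 13*1)/(93*(65 + 1)) = -2*(8 + 13)/(93*66) = -2*21/(93*66) = -1*7/1023 = -7/1023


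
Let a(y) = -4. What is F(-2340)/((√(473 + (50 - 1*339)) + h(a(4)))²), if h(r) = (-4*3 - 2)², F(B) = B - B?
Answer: 0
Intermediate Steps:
F(B) = 0
h(r) = 196 (h(r) = (-12 - 2)² = (-14)² = 196)
F(-2340)/((√(473 + (50 - 1*339)) + h(a(4)))²) = 0/((√(473 + (50 - 1*339)) + 196)²) = 0/((√(473 + (50 - 339)) + 196)²) = 0/((√(473 - 289) + 196)²) = 0/((√184 + 196)²) = 0/((2*√46 + 196)²) = 0/((196 + 2*√46)²) = 0/(196 + 2*√46)² = 0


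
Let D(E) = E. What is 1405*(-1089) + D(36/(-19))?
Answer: -29070891/19 ≈ -1.5300e+6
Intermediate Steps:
1405*(-1089) + D(36/(-19)) = 1405*(-1089) + 36/(-19) = -1530045 + 36*(-1/19) = -1530045 - 36/19 = -29070891/19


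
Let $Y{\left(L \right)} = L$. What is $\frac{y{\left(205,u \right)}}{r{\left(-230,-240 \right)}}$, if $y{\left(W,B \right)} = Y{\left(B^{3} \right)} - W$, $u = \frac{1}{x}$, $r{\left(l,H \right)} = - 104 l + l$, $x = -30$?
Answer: $- \frac{5535001}{639630000} \approx -0.0086534$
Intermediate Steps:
$r{\left(l,H \right)} = - 103 l$
$u = - \frac{1}{30}$ ($u = \frac{1}{-30} = - \frac{1}{30} \approx -0.033333$)
$y{\left(W,B \right)} = B^{3} - W$
$\frac{y{\left(205,u \right)}}{r{\left(-230,-240 \right)}} = \frac{\left(- \frac{1}{30}\right)^{3} - 205}{\left(-103\right) \left(-230\right)} = \frac{- \frac{1}{27000} - 205}{23690} = \left(- \frac{5535001}{27000}\right) \frac{1}{23690} = - \frac{5535001}{639630000}$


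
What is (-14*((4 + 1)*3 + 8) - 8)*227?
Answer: -74910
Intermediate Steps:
(-14*((4 + 1)*3 + 8) - 8)*227 = (-14*(5*3 + 8) - 8)*227 = (-14*(15 + 8) - 8)*227 = (-14*23 - 8)*227 = (-322 - 8)*227 = -330*227 = -74910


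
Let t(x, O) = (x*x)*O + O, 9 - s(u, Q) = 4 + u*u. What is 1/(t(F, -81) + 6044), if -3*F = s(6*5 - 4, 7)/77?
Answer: 49/258698 ≈ 0.00018941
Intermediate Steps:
s(u, Q) = 5 - u**2 (s(u, Q) = 9 - (4 + u*u) = 9 - (4 + u**2) = 9 + (-4 - u**2) = 5 - u**2)
F = 61/21 (F = -(5 - (6*5 - 4)**2)/(3*77) = -(5 - (30 - 4)**2)/(3*77) = -(5 - 1*26**2)/(3*77) = -(5 - 1*676)/(3*77) = -(5 - 676)/(3*77) = -(-671)/(3*77) = -1/3*(-61/7) = 61/21 ≈ 2.9048)
t(x, O) = O + O*x**2 (t(x, O) = x**2*O + O = O*x**2 + O = O + O*x**2)
1/(t(F, -81) + 6044) = 1/(-81*(1 + (61/21)**2) + 6044) = 1/(-81*(1 + 3721/441) + 6044) = 1/(-81*4162/441 + 6044) = 1/(-37458/49 + 6044) = 1/(258698/49) = 49/258698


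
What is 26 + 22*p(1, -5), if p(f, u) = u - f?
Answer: -106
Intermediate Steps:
26 + 22*p(1, -5) = 26 + 22*(-5 - 1*1) = 26 + 22*(-5 - 1) = 26 + 22*(-6) = 26 - 132 = -106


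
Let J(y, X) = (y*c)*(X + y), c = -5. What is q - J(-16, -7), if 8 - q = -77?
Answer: 1925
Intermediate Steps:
J(y, X) = -5*y*(X + y) (J(y, X) = (y*(-5))*(X + y) = (-5*y)*(X + y) = -5*y*(X + y))
q = 85 (q = 8 - 1*(-77) = 8 + 77 = 85)
q - J(-16, -7) = 85 - (-5)*(-16)*(-7 - 16) = 85 - (-5)*(-16)*(-23) = 85 - 1*(-1840) = 85 + 1840 = 1925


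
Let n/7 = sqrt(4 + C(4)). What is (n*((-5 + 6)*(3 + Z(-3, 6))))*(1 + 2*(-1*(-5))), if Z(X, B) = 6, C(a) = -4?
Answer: 0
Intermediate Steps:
n = 0 (n = 7*sqrt(4 - 4) = 7*sqrt(0) = 7*0 = 0)
(n*((-5 + 6)*(3 + Z(-3, 6))))*(1 + 2*(-1*(-5))) = (0*((-5 + 6)*(3 + 6)))*(1 + 2*(-1*(-5))) = (0*(1*9))*(1 + 2*5) = (0*9)*(1 + 10) = 0*11 = 0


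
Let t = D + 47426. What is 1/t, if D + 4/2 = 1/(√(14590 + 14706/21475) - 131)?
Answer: (-655*√859 + 34*√271051)/(-31062715*√859 + 1612416*√271051) ≈ 2.1086e-5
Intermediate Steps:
D = -2 + 1/(-131 + 34*√232832809/4295) (D = -2 + 1/(√(14590 + 14706/21475) - 131) = -2 + 1/(√(313334956/21475) - 131) = -2 + 1/(34*√232832809/4295 - 131) = -2 + 1/(-131 + 34*√232832809/4295) ≈ -2.0980)
t = 47426 + (-68*√271051 + 1315*√859)/(-655*√859 + 34*√271051) (t = (-68*√271051 + 1315*√859)/(-655*√859 + 34*√271051) + 47426 = 47426 + (-68*√271051 + 1315*√859)/(-655*√859 + 34*√271051) ≈ 47424.)
1/t = 1/((-31062715*√859 + 1612416*√271051)/(-655*√859 + 34*√271051)) = (-655*√859 + 34*√271051)/(-31062715*√859 + 1612416*√271051)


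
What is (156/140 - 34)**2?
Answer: 1324801/1225 ≈ 1081.5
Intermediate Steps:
(156/140 - 34)**2 = (156*(1/140) - 34)**2 = (39/35 - 34)**2 = (-1151/35)**2 = 1324801/1225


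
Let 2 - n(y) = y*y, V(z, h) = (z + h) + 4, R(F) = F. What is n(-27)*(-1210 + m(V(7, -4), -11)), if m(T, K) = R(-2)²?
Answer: 876762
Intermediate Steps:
V(z, h) = 4 + h + z (V(z, h) = (h + z) + 4 = 4 + h + z)
m(T, K) = 4 (m(T, K) = (-2)² = 4)
n(y) = 2 - y² (n(y) = 2 - y*y = 2 - y²)
n(-27)*(-1210 + m(V(7, -4), -11)) = (2 - 1*(-27)²)*(-1210 + 4) = (2 - 1*729)*(-1206) = (2 - 729)*(-1206) = -727*(-1206) = 876762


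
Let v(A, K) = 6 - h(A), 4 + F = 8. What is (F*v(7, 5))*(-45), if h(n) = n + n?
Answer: 1440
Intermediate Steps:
h(n) = 2*n
F = 4 (F = -4 + 8 = 4)
v(A, K) = 6 - 2*A
(F*v(7, 5))*(-45) = (4*(6 - 2*7))*(-45) = (4*(6 - 14))*(-45) = (4*(-8))*(-45) = -32*(-45) = 1440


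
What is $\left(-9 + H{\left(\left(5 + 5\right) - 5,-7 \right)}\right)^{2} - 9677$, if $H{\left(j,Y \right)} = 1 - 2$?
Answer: $-9577$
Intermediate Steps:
$H{\left(j,Y \right)} = -1$ ($H{\left(j,Y \right)} = 1 - 2 = -1$)
$\left(-9 + H{\left(\left(5 + 5\right) - 5,-7 \right)}\right)^{2} - 9677 = \left(-9 - 1\right)^{2} - 9677 = \left(-10\right)^{2} - 9677 = 100 - 9677 = -9577$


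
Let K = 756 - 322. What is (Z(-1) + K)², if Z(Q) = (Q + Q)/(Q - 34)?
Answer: 230796864/1225 ≈ 1.8841e+5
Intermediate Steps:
Z(Q) = 2*Q/(-34 + Q) (Z(Q) = (2*Q)/(-34 + Q) = 2*Q/(-34 + Q))
K = 434
(Z(-1) + K)² = (2*(-1)/(-34 - 1) + 434)² = (2*(-1)/(-35) + 434)² = (2*(-1)*(-1/35) + 434)² = (2/35 + 434)² = (15192/35)² = 230796864/1225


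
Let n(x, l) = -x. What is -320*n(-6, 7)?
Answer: -1920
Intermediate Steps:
-320*n(-6, 7) = -(-320)*(-6) = -320*6 = -1920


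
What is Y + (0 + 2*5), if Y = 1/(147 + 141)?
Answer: 2881/288 ≈ 10.003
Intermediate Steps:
Y = 1/288 ≈ 0.0034722
Y + (0 + 2*5) = 1/288 + (0 + 2*5) = 1/288 + (0 + 10) = 1/288 + 10 = 2881/288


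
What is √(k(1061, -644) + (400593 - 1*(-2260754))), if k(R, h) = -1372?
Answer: 5*√106399 ≈ 1630.9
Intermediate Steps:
√(k(1061, -644) + (400593 - 1*(-2260754))) = √(-1372 + (400593 - 1*(-2260754))) = √(-1372 + (400593 + 2260754)) = √(-1372 + 2661347) = √2659975 = 5*√106399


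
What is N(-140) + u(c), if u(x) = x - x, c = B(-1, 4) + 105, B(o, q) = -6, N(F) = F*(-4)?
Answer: 560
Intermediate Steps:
N(F) = -4*F
c = 99 (c = -6 + 105 = 99)
u(x) = 0
N(-140) + u(c) = -4*(-140) + 0 = 560 + 0 = 560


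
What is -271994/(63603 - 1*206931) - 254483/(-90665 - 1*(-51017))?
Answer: 492276641/59194464 ≈ 8.3163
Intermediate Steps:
-271994/(63603 - 1*206931) - 254483/(-90665 - 1*(-51017)) = -271994/(63603 - 206931) - 254483/(-90665 + 51017) = -271994/(-143328) - 254483/(-39648) = -271994*(-1/143328) - 254483*(-1/39648) = 135997/71664 + 254483/39648 = 492276641/59194464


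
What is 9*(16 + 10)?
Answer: 234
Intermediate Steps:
9*(16 + 10) = 9*26 = 234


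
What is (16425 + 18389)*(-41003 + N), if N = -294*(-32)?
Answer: -1099948330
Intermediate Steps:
N = 9408
(16425 + 18389)*(-41003 + N) = (16425 + 18389)*(-41003 + 9408) = 34814*(-31595) = -1099948330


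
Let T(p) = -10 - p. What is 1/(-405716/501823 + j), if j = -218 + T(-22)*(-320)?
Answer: -501823/2036803450 ≈ -0.00024638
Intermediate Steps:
j = -4058 (j = -218 + (-10 - 1*(-22))*(-320) = -218 + (-10 + 22)*(-320) = -218 + 12*(-320) = -218 - 3840 = -4058)
1/(-405716/501823 + j) = 1/(-405716/501823 - 4058) = 1/(-2036803450/501823) = -501823/2036803450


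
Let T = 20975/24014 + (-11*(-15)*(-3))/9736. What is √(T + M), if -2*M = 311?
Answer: 3*I*√58715734196448382/58450076 ≈ 12.437*I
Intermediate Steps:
M = -311/2 (M = -½*311 = -311/2 ≈ -155.50)
T = 96162835/116900152 (T = 20975*(1/24014) + (165*(-3))*(1/9736) = 20975/24014 - 495*1/9736 = 20975/24014 - 495/9736 = 96162835/116900152 ≈ 0.82261)
√(T + M) = √(96162835/116900152 - 311/2) = √(-18081810801/116900152) = 3*I*√58715734196448382/58450076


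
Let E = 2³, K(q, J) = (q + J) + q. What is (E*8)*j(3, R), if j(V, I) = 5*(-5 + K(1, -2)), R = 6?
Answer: -1600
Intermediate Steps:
K(q, J) = J + 2*q (K(q, J) = (J + q) + q = J + 2*q)
j(V, I) = -25 (j(V, I) = 5*(-5 + (-2 + 2*1)) = 5*(-5 + (-2 + 2)) = 5*(-5 + 0) = 5*(-5) = -25)
E = 8
(E*8)*j(3, R) = (8*8)*(-25) = 64*(-25) = -1600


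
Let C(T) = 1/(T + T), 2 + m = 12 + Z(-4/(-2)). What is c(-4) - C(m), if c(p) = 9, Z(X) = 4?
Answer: 251/28 ≈ 8.9643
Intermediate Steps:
m = 14 (m = -2 + (12 + 4) = -2 + 16 = 14)
C(T) = 1/(2*T)
c(-4) - C(m) = 9 - 1/(2*14) = 9 - 1*1/28 = 9 - 1/28 = 251/28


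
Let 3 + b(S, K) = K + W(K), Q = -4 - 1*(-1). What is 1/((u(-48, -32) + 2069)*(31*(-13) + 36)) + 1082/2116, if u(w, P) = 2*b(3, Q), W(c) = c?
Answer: 407218839/796374586 ≈ 0.51134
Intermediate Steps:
Q = -3 (Q = -4 + 1 = -3)
b(S, K) = -3 + 2*K (b(S, K) = -3 + (K + K) = -3 + 2*K)
u(w, P) = -18 (u(w, P) = 2*(-3 + 2*(-3)) = 2*(-3 - 6) = 2*(-9) = -18)
1/((u(-48, -32) + 2069)*(31*(-13) + 36)) + 1082/2116 = 1/((-18 + 2069)*(31*(-13) + 36)) + 1082/2116 = 1/(2051*(-403 + 36)) + 1082*(1/2116) = (1/2051)/(-367) + 541/1058 = (1/2051)*(-1/367) + 541/1058 = -1/752717 + 541/1058 = 407218839/796374586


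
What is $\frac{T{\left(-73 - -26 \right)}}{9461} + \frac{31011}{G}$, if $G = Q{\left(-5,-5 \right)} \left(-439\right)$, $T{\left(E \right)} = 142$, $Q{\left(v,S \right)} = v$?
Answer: $\frac{293706761}{20766895} \approx 14.143$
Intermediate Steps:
$G = 2195$ ($G = \left(-5\right) \left(-439\right) = 2195$)
$\frac{T{\left(-73 - -26 \right)}}{9461} + \frac{31011}{G} = \frac{142}{9461} + \frac{31011}{2195} = \frac{293706761}{20766895}$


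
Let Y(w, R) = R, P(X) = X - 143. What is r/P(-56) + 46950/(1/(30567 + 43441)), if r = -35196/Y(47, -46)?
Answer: 15903590203602/4577 ≈ 3.4747e+9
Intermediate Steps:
P(X) = -143 + X
r = 17598/23 (r = -35196/(-46) = -35196*(-1/46) = 17598/23 ≈ 765.13)
r/P(-56) + 46950/(1/(30567 + 43441)) = 17598/(23*(-143 - 56)) + 46950/(1/(30567 + 43441)) = (17598/23)/(-199) + 46950/(1/74008) = (17598/23)*(-1/199) + 46950/(1/74008) = -17598/4577 + 46950*74008 = -17598/4577 + 3474675600 = 15903590203602/4577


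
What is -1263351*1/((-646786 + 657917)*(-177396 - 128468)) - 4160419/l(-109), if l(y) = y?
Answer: 14164446938890355/371098368056 ≈ 38169.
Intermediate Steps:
-1263351*1/((-646786 + 657917)*(-177396 - 128468)) - 4160419/l(-109) = -1263351*1/((-646786 + 657917)*(-177396 - 128468)) - 4160419/(-109) = -1263351/((-305864*11131)) - 4160419*(-1/109) = -1263351/(-3404572184) + 4160419/109 = -1263351*(-1/3404572184) + 4160419/109 = 1263351/3404572184 + 4160419/109 = 14164446938890355/371098368056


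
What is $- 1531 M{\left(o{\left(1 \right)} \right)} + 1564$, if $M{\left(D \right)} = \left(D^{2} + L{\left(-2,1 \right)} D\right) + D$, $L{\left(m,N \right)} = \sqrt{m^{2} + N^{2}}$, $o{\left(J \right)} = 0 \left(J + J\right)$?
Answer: $1564$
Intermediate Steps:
$o{\left(J \right)} = 0$ ($o{\left(J \right)} = 0 \cdot 2 J = 0$)
$L{\left(m,N \right)} = \sqrt{N^{2} + m^{2}}$
$M{\left(D \right)} = D + D^{2} + D \sqrt{5}$ ($M{\left(D \right)} = \left(D^{2} + \sqrt{1^{2} + \left(-2\right)^{2}} D\right) + D = \left(D^{2} + \sqrt{1 + 4} D\right) + D = \left(D^{2} + \sqrt{5} D\right) + D = \left(D^{2} + D \sqrt{5}\right) + D = D + D^{2} + D \sqrt{5}$)
$- 1531 M{\left(o{\left(1 \right)} \right)} + 1564 = - 1531 \cdot 0 \left(1 + 0 + \sqrt{5}\right) + 1564 = - 1531 \cdot 0 \left(1 + \sqrt{5}\right) + 1564 = \left(-1531\right) 0 + 1564 = 0 + 1564 = 1564$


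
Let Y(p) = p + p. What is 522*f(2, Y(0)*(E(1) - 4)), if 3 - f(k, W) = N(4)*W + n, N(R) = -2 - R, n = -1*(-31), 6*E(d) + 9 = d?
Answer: -14616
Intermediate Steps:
E(d) = -3/2 + d/6
Y(p) = 2*p
n = 31
f(k, W) = -28 + 6*W (f(k, W) = 3 - ((-2 - 1*4)*W + 31) = 3 - ((-2 - 4)*W + 31) = 3 - (-6*W + 31) = 3 - (31 - 6*W) = 3 + (-31 + 6*W) = -28 + 6*W)
522*f(2, Y(0)*(E(1) - 4)) = 522*(-28 + 6*((2*0)*((-3/2 + (1/6)*1) - 4))) = 522*(-28 + 6*(0*((-3/2 + 1/6) - 4))) = 522*(-28 + 6*(0*(-4/3 - 4))) = 522*(-28 + 6*(0*(-16/3))) = 522*(-28 + 6*0) = 522*(-28 + 0) = 522*(-28) = -14616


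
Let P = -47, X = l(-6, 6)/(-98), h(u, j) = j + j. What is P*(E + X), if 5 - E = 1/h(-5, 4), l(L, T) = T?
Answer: -88689/392 ≈ -226.25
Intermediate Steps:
h(u, j) = 2*j
E = 39/8 (E = 5 - 1/(2*4) = 5 - 1/8 = 5 - 1*⅛ = 5 - ⅛ = 39/8 ≈ 4.8750)
X = -3/49 (X = 6/(-98) = 6*(-1/98) = -3/49 ≈ -0.061224)
P*(E + X) = -47*(39/8 - 3/49) = -47*1887/392 = -88689/392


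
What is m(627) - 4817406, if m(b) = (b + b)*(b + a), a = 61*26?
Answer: -2042304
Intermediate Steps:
a = 1586
m(b) = 2*b*(1586 + b) (m(b) = (b + b)*(b + 1586) = (2*b)*(1586 + b) = 2*b*(1586 + b))
m(627) - 4817406 = 2*627*(1586 + 627) - 4817406 = 2*627*2213 - 4817406 = 2775102 - 4817406 = -2042304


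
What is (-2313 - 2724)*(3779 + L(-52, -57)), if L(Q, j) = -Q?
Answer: -19296747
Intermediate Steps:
(-2313 - 2724)*(3779 + L(-52, -57)) = (-2313 - 2724)*(3779 - 1*(-52)) = -5037*(3779 + 52) = -5037*3831 = -19296747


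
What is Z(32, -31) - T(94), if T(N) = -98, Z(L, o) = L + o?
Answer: 99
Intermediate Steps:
Z(32, -31) - T(94) = (32 - 31) - 1*(-98) = 1 + 98 = 99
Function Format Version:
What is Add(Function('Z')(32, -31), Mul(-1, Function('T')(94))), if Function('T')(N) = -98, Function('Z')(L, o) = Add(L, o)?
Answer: 99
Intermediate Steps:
Add(Function('Z')(32, -31), Mul(-1, Function('T')(94))) = Add(Add(32, -31), Mul(-1, -98)) = Add(1, 98) = 99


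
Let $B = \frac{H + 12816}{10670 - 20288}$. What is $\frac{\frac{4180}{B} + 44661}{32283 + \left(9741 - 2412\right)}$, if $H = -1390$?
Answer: $\frac{78348891}{75434452} \approx 1.0386$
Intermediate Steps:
$B = - \frac{5713}{4809}$ ($B = \frac{-1390 + 12816}{10670 - 20288} = \frac{11426}{-9618} = 11426 \left(- \frac{1}{9618}\right) = - \frac{5713}{4809} \approx -1.188$)
$\frac{\frac{4180}{B} + 44661}{32283 + \left(9741 - 2412\right)} = \frac{\frac{4180}{- \frac{5713}{4809}} + 44661}{32283 + \left(9741 - 2412\right)} = \frac{4180 \left(- \frac{4809}{5713}\right) + 44661}{32283 + \left(9741 - 2412\right)} = \frac{- \frac{20101620}{5713} + 44661}{32283 + 7329} = \frac{235046673}{5713 \cdot 39612} = \frac{235046673}{5713} \cdot \frac{1}{39612} = \frac{78348891}{75434452}$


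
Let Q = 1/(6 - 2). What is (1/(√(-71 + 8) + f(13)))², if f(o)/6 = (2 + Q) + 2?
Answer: 4/(9*(17 + 2*I*√7)²) ≈ 0.0011544 - 0.00079571*I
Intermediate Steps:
Q = ¼ (Q = 1/4 = ¼ ≈ 0.25000)
f(o) = 51/2 (f(o) = 6*((2 + ¼) + 2) = 6*(9/4 + 2) = 6*(17/4) = 51/2)
(1/(√(-71 + 8) + f(13)))² = (1/(√(-71 + 8) + 51/2))² = (1/(√(-63) + 51/2))² = (1/(3*I*√7 + 51/2))² = (1/(51/2 + 3*I*√7))² = (51/2 + 3*I*√7)⁻²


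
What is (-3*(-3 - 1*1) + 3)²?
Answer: 225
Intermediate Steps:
(-3*(-3 - 1*1) + 3)² = (-3*(-3 - 1) + 3)² = (-3*(-4) + 3)² = (12 + 3)² = 15² = 225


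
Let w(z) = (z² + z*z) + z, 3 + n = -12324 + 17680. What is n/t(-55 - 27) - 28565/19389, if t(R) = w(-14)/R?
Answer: -1420253594/1221507 ≈ -1162.7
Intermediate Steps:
n = 5353 (n = -3 + (-12324 + 17680) = -3 + 5356 = 5353)
w(z) = z + 2*z² (w(z) = (z² + z²) + z = 2*z² + z = z + 2*z²)
t(R) = 378/R (t(R) = (-14*(1 + 2*(-14)))/R = (-14*(1 - 28))/R = (-14*(-27))/R = 378/R)
n/t(-55 - 27) - 28565/19389 = 5353/((378/(-55 - 27))) - 28565/19389 = 5353/((378/(-82))) - 28565*1/19389 = 5353/((378*(-1/82))) - 28565/19389 = 5353/(-189/41) - 28565/19389 = 5353*(-41/189) - 28565/19389 = -219473/189 - 28565/19389 = -1420253594/1221507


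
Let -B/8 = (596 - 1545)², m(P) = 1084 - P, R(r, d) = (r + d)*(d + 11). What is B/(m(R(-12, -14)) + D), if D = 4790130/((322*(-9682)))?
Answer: -11230869120016/1565759747 ≈ -7172.8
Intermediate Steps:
R(r, d) = (11 + d)*(d + r) (R(r, d) = (d + r)*(11 + d) = (11 + d)*(d + r))
D = -2395065/1558802 (D = 4790130/(-3117604) = 4790130*(-1/3117604) = -2395065/1558802 ≈ -1.5365)
B = -7204808 (B = -8*(596 - 1545)² = -8*(-949)² = -8*900601 = -7204808)
B/(m(R(-12, -14)) + D) = -7204808/((1084 - ((-14)² + 11*(-14) + 11*(-12) - 14*(-12))) - 2395065/1558802) = -7204808/((1084 - (196 - 154 - 132 + 168)) - 2395065/1558802) = -7204808/((1084 - 1*78) - 2395065/1558802) = -7204808/((1084 - 78) - 2395065/1558802) = -7204808/(1006 - 2395065/1558802) = -7204808/1565759747/1558802 = -7204808*1558802/1565759747 = -11230869120016/1565759747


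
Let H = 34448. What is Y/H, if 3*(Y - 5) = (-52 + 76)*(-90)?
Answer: -715/34448 ≈ -0.020756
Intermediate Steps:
Y = -715 (Y = 5 + ((-52 + 76)*(-90))/3 = 5 + (24*(-90))/3 = 5 + (⅓)*(-2160) = 5 - 720 = -715)
Y/H = -715/34448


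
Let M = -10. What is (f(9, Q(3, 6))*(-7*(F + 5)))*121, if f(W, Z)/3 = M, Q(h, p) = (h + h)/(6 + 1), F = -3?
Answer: 50820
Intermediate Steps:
Q(h, p) = 2*h/7 (Q(h, p) = (2*h)/7 = (2*h)*(⅐) = 2*h/7)
f(W, Z) = -30 (f(W, Z) = 3*(-10) = -30)
(f(9, Q(3, 6))*(-7*(F + 5)))*121 = -(-210)*(-3 + 5)*121 = -(-210)*2*121 = -30*(-14)*121 = 420*121 = 50820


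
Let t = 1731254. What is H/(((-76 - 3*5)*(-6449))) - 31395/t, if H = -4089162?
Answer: -144853112397/20734734514 ≈ -6.9860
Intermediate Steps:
H/(((-76 - 3*5)*(-6449))) - 31395/t = -4089162*(-1/(6449*(-76 - 3*5))) - 31395/1731254 = -4089162*(-1/(6449*(-76 - 1*15))) - 31395*1/1731254 = -4089162*(-1/(6449*(-76 - 15))) - 4485/247322 = -4089162/((-91*(-6449))) - 4485/247322 = -4089162/586859 - 4485/247322 = -4089162*1/586859 - 4485/247322 = -584166/83837 - 4485/247322 = -144853112397/20734734514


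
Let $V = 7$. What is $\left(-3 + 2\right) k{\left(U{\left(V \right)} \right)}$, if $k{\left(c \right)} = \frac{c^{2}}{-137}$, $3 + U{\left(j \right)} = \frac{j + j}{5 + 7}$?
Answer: $\frac{121}{4932} \approx 0.024534$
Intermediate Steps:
$U{\left(j \right)} = -3 + \frac{j}{6}$ ($U{\left(j \right)} = -3 + \frac{j + j}{5 + 7} = -3 + \frac{2 j}{12} = -3 + 2 j \frac{1}{12} = -3 + \frac{j}{6}$)
$k{\left(c \right)} = - \frac{c^{2}}{137}$
$\left(-3 + 2\right) k{\left(U{\left(V \right)} \right)} = \left(-3 + 2\right) \left(- \frac{\left(-3 + \frac{1}{6} \cdot 7\right)^{2}}{137}\right) = - \frac{\left(-1\right) \left(-3 + \frac{7}{6}\right)^{2}}{137} = - \frac{\left(-1\right) \left(- \frac{11}{6}\right)^{2}}{137} = - \frac{\left(-1\right) 121}{137 \cdot 36} = \left(-1\right) \left(- \frac{121}{4932}\right) = \frac{121}{4932}$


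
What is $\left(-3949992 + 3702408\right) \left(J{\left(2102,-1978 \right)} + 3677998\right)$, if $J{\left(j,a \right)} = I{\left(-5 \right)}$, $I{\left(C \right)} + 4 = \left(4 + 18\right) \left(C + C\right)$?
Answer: $-910557998016$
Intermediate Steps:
$I{\left(C \right)} = -4 + 44 C$ ($I{\left(C \right)} = -4 + \left(4 + 18\right) \left(C + C\right) = -4 + 22 \cdot 2 C = -4 + 44 C$)
$J{\left(j,a \right)} = -224$ ($J{\left(j,a \right)} = -4 + 44 \left(-5\right) = -4 - 220 = -224$)
$\left(-3949992 + 3702408\right) \left(J{\left(2102,-1978 \right)} + 3677998\right) = \left(-3949992 + 3702408\right) \left(-224 + 3677998\right) = \left(-247584\right) 3677774 = -910557998016$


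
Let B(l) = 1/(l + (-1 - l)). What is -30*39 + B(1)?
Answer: -1171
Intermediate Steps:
B(l) = -1 (B(l) = 1/(-1) = -1)
-30*39 + B(1) = -30*39 - 1 = -1170 - 1 = -1171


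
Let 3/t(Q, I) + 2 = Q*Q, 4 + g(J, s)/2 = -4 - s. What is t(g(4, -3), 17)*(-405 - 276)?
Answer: -2043/98 ≈ -20.847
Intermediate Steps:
g(J, s) = -16 - 2*s (g(J, s) = -8 + 2*(-4 - s) = -8 + (-8 - 2*s) = -16 - 2*s)
t(Q, I) = 3/(-2 + Q²) (t(Q, I) = 3/(-2 + Q*Q) = 3/(-2 + Q²))
t(g(4, -3), 17)*(-405 - 276) = (3/(-2 + (-16 - 2*(-3))²))*(-405 - 276) = (3/(-2 + (-16 + 6)²))*(-681) = (3/(-2 + (-10)²))*(-681) = (3/(-2 + 100))*(-681) = (3/98)*(-681) = -2043/98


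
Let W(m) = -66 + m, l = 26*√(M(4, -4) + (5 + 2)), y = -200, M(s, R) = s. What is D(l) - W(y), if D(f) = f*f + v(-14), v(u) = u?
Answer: 7688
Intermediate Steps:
l = 26*√11 (l = 26*√(4 + (5 + 2)) = 26*√(4 + 7) = 26*√11 ≈ 86.232)
D(f) = -14 + f² (D(f) = f*f - 14 = f² - 14 = -14 + f²)
D(l) - W(y) = (-14 + (26*√11)²) - (-66 - 200) = (-14 + 7436) - 1*(-266) = 7422 + 266 = 7688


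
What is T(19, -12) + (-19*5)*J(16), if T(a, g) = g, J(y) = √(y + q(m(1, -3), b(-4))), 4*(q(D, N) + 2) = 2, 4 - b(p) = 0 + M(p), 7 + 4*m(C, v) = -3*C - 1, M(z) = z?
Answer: -12 - 95*√58/2 ≈ -373.75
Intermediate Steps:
m(C, v) = -2 - 3*C/4 (m(C, v) = -7/4 + (-3*C - 1)/4 = -7/4 + (-1 - 3*C)/4 = -7/4 + (-¼ - 3*C/4) = -2 - 3*C/4)
b(p) = 4 - p (b(p) = 4 - (0 + p) = 4 - p)
q(D, N) = -3/2 (q(D, N) = -2 + (¼)*2 = -2 + ½ = -3/2)
J(y) = √(-3/2 + y) (J(y) = √(y - 3/2) = √(-3/2 + y))
T(19, -12) + (-19*5)*J(16) = -12 + (-19*5)*(√(-6 + 4*16)/2) = -12 - 95*√(-6 + 64)/2 = -12 - 95*√58/2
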